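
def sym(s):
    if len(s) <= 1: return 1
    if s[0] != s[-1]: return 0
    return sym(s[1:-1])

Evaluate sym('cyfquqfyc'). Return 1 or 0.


sym('cyfquqfyc'): s[0]='c' == s[-1]='c' -> check sym('yfquqfy')
sym('yfquqfy'): s[0]='y' == s[-1]='y' -> check sym('fquqf')
sym('fquqf'): s[0]='f' == s[-1]='f' -> check sym('quq')
sym('quq'): s[0]='q' == s[-1]='q' -> check sym('u')
sym('u'): len <= 1 -> return 1  (base case)
Result: 1 (palindrome)

1


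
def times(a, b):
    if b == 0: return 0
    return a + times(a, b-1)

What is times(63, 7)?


times(63, 7) = 63 + times(63, 6)
times(63, 6) = 63 + times(63, 5)
times(63, 5) = 63 + times(63, 4)
times(63, 4) = 63 + times(63, 3)
times(63, 3) = 63 + times(63, 2)
times(63, 2) = 63 + times(63, 1)
times(63, 1) = 63 + times(63, 0)
times(63, 0) = 0  (base case)
Total: 63 + 63 + 63 + 63 + 63 + 63 + 63 + 0 = 441

441


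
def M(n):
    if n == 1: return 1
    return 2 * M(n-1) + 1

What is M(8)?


M(8) = 2 * M(7) + 1
M(7) = 2 * M(6) + 1
M(6) = 2 * M(5) + 1
M(5) = 2 * M(4) + 1
M(4) = 2 * M(3) + 1
M(3) = 2 * M(2) + 1
M(2) = 2 * M(1) + 1
M(1) = 1  (base case)
M(2) = 2 * 1 + 1 = 3
M(3) = 2 * 3 + 1 = 7
M(4) = 2 * 7 + 1 = 15
M(5) = 2 * 15 + 1 = 31
M(6) = 2 * 31 + 1 = 63
M(7) = 2 * 63 + 1 = 127
M(8) = 2 * 127 + 1 = 255

255


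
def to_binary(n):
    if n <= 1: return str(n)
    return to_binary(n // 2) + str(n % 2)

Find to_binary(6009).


to_binary(6009) = to_binary(3004) + '1'
to_binary(3004) = to_binary(1502) + '0'
to_binary(1502) = to_binary(751) + '0'
to_binary(751) = to_binary(375) + '1'
to_binary(375) = to_binary(187) + '1'
to_binary(187) = to_binary(93) + '1'
to_binary(93) = to_binary(46) + '1'
to_binary(46) = to_binary(23) + '0'
to_binary(23) = to_binary(11) + '1'
to_binary(11) = to_binary(5) + '1'
to_binary(5) = to_binary(2) + '1'
to_binary(2) = to_binary(1) + '0'
to_binary(1) = '1'  (base case)
Concatenating: '1' + '0' + '1' + '1' + '1' + '0' + '1' + '1' + '1' + '1' + '0' + '0' + '1' = '1011101111001'

1011101111001


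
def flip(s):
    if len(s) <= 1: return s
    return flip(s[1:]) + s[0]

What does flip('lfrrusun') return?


flip('lfrrusun') = flip('frrusun') + 'l'
flip('frrusun') = flip('rrusun') + 'f'
flip('rrusun') = flip('rusun') + 'r'
flip('rusun') = flip('usun') + 'r'
flip('usun') = flip('sun') + 'u'
flip('sun') = flip('un') + 's'
flip('un') = flip('n') + 'u'
flip('n') = 'n'  (base case)
Concatenating: 'n' + 'u' + 's' + 'u' + 'r' + 'r' + 'f' + 'l' = 'nusurrfl'

nusurrfl


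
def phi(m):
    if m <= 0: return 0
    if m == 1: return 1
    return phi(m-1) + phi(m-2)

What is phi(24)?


Computing phi(24) bottom-up:
phi(0) = 0
phi(1) = 1
phi(2) = phi(1) + phi(0) = 1 + 0 = 1
phi(3) = phi(2) + phi(1) = 1 + 1 = 2
phi(4) = phi(3) + phi(2) = 2 + 1 = 3
phi(5) = phi(4) + phi(3) = 3 + 2 = 5
phi(6) = phi(5) + phi(4) = 5 + 3 = 8
phi(7) = phi(6) + phi(5) = 8 + 5 = 13
phi(8) = phi(7) + phi(6) = 13 + 8 = 21
phi(9) = phi(8) + phi(7) = 21 + 13 = 34
phi(10) = phi(9) + phi(8) = 34 + 21 = 55
phi(11) = phi(10) + phi(9) = 55 + 34 = 89
phi(12) = phi(11) + phi(10) = 89 + 55 = 144
phi(13) = phi(12) + phi(11) = 144 + 89 = 233
phi(14) = phi(13) + phi(12) = 233 + 144 = 377
phi(15) = phi(14) + phi(13) = 377 + 233 = 610
phi(16) = phi(15) + phi(14) = 610 + 377 = 987
phi(17) = phi(16) + phi(15) = 987 + 610 = 1597
phi(18) = phi(17) + phi(16) = 1597 + 987 = 2584
phi(19) = phi(18) + phi(17) = 2584 + 1597 = 4181
phi(20) = phi(19) + phi(18) = 4181 + 2584 = 6765
phi(21) = phi(20) + phi(19) = 6765 + 4181 = 10946
phi(22) = phi(21) + phi(20) = 10946 + 6765 = 17711
phi(23) = phi(22) + phi(21) = 17711 + 10946 = 28657
phi(24) = phi(23) + phi(22) = 28657 + 17711 = 46368

46368


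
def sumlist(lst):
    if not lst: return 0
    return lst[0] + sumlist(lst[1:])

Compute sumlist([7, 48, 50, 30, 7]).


sumlist([7, 48, 50, 30, 7]) = 7 + sumlist([48, 50, 30, 7])
sumlist([48, 50, 30, 7]) = 48 + sumlist([50, 30, 7])
sumlist([50, 30, 7]) = 50 + sumlist([30, 7])
sumlist([30, 7]) = 30 + sumlist([7])
sumlist([7]) = 7 + sumlist([])
sumlist([]) = 0  (base case)
Total: 7 + 48 + 50 + 30 + 7 + 0 = 142

142


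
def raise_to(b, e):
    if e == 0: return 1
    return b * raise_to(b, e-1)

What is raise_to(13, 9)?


raise_to(13, 9)
= 13 * raise_to(13, 8)
= 13 * 13 * raise_to(13, 7)
= 13 * 13 * 13 * raise_to(13, 6)
= 13 * 13 * 13 * 13 * raise_to(13, 5)
= 13 * 13 * 13 * 13 * 13 * raise_to(13, 4)
= 13 * 13 * 13 * 13 * 13 * 13 * raise_to(13, 3)
= 13 * 13 * 13 * 13 * 13 * 13 * 13 * raise_to(13, 2)
= 13 * 13 * 13 * 13 * 13 * 13 * 13 * 13 * raise_to(13, 1)
= 13 * 13 * 13 * 13 * 13 * 13 * 13 * 13 * 13 * raise_to(13, 0)
= 13 * 13 * 13 * 13 * 13 * 13 * 13 * 13 * 13 * 1
= 10604499373

10604499373


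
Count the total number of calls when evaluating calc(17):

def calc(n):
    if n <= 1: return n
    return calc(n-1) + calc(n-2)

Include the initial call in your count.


Let C(n) = total calls for calc(n)
C(0) = 1, C(1) = 1
C(2) = 1 + C(1) + C(0) = 1 + 1 + 1 = 3
C(3) = 1 + C(2) + C(1) = 1 + 3 + 1 = 5
C(4) = 1 + C(3) + C(2) = 1 + 5 + 3 = 9
C(5) = 1 + C(4) + C(3) = 1 + 9 + 5 = 15
C(6) = 1 + C(5) + C(4) = 1 + 15 + 9 = 25
C(7) = 1 + C(6) + C(5) = 1 + 25 + 15 = 41
C(8) = 1 + C(7) + C(6) = 1 + 41 + 25 = 67
C(9) = 1 + C(8) + C(7) = 1 + 67 + 41 = 109
C(10) = 1 + C(9) + C(8) = 1 + 109 + 67 = 177
C(11) = 1 + C(10) + C(9) = 1 + 177 + 109 = 287
C(12) = 1 + C(11) + C(10) = 1 + 287 + 177 = 465
C(13) = 1 + C(12) + C(11) = 1 + 465 + 287 = 753
C(14) = 1 + C(13) + C(12) = 1 + 753 + 465 = 1219
C(15) = 1 + C(14) + C(13) = 1 + 1219 + 753 = 1973
C(16) = 1 + C(15) + C(14) = 1 + 1973 + 1219 = 3193
C(17) = 1 + C(16) + C(15) = 1 + 3193 + 1973 = 5167

5167


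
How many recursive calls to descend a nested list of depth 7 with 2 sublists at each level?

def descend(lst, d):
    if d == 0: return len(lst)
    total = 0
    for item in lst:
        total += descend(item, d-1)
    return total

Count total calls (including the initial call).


At depth 0 (root): 1 call
At depth 1: each of 1 parents calls descend on 2 children = 2 calls
At depth 2: each of 2 parents calls descend on 2 children = 4 calls
At depth 3: each of 4 parents calls descend on 2 children = 8 calls
At depth 4: each of 8 parents calls descend on 2 children = 16 calls
At depth 5: each of 16 parents calls descend on 2 children = 32 calls
At depth 6: each of 32 parents calls descend on 2 children = 64 calls
At depth 7: each of 64 parents calls descend on 2 children = 128 calls
Total: 1 + 2 + 4 + 8 + 16 + 32 + 64 + 128 = 255

255


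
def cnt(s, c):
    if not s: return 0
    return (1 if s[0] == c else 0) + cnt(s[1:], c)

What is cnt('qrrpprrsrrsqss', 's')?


s[0]='q' != 's' -> 0
s[0]='r' != 's' -> 0
s[0]='r' != 's' -> 0
s[0]='p' != 's' -> 0
s[0]='p' != 's' -> 0
s[0]='r' != 's' -> 0
s[0]='r' != 's' -> 0
s[0]='s' == 's' -> 1
s[0]='r' != 's' -> 0
s[0]='r' != 's' -> 0
s[0]='s' == 's' -> 1
s[0]='q' != 's' -> 0
s[0]='s' == 's' -> 1
s[0]='s' == 's' -> 1
Sum: 0 + 0 + 0 + 0 + 0 + 0 + 0 + 1 + 0 + 0 + 1 + 0 + 1 + 1 = 4

4


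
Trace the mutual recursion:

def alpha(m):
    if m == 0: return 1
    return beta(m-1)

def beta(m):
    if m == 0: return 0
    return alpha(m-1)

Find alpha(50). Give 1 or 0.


alpha(50) = beta(49)
beta(49) = alpha(48)
alpha(48) = beta(47)
beta(47) = alpha(46)
alpha(46) = beta(45)
beta(45) = alpha(44)
alpha(44) = beta(43)
beta(43) = alpha(42)
alpha(42) = beta(41)
beta(41) = alpha(40)
alpha(40) = beta(39)
beta(39) = alpha(38)
alpha(38) = beta(37)
beta(37) = alpha(36)
alpha(36) = beta(35)
beta(35) = alpha(34)
alpha(34) = beta(33)
beta(33) = alpha(32)
alpha(32) = beta(31)
beta(31) = alpha(30)
alpha(30) = beta(29)
beta(29) = alpha(28)
alpha(28) = beta(27)
beta(27) = alpha(26)
alpha(26) = beta(25)
beta(25) = alpha(24)
alpha(24) = beta(23)
beta(23) = alpha(22)
alpha(22) = beta(21)
beta(21) = alpha(20)
alpha(20) = beta(19)
beta(19) = alpha(18)
alpha(18) = beta(17)
beta(17) = alpha(16)
alpha(16) = beta(15)
beta(15) = alpha(14)
alpha(14) = beta(13)
beta(13) = alpha(12)
alpha(12) = beta(11)
beta(11) = alpha(10)
alpha(10) = beta(9)
beta(9) = alpha(8)
alpha(8) = beta(7)
beta(7) = alpha(6)
alpha(6) = beta(5)
beta(5) = alpha(4)
alpha(4) = beta(3)
beta(3) = alpha(2)
alpha(2) = beta(1)
beta(1) = alpha(0)
alpha(0) = 1  (base case)
Result: 1

1


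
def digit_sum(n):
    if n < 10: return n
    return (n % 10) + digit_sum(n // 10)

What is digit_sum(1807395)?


digit_sum(1807395) = 5 + digit_sum(180739)
digit_sum(180739) = 9 + digit_sum(18073)
digit_sum(18073) = 3 + digit_sum(1807)
digit_sum(1807) = 7 + digit_sum(180)
digit_sum(180) = 0 + digit_sum(18)
digit_sum(18) = 8 + digit_sum(1)
digit_sum(1) = 1  (base case)
Total: 5 + 9 + 3 + 7 + 0 + 8 + 1 = 33

33


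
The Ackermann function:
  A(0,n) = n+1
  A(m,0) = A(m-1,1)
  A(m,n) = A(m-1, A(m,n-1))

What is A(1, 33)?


A(1, 33) = A(0, A(1, 32))
  A(1, 32) = A(0, A(1, 31))
    A(1, 31) = A(0, A(1, 30))
      A(1, 30) = A(0, A(1, 29))
        A(1, 29) = A(0, A(1, 28))
          A(1, 28) = A(0, A(1, 27))
          A(1, 27) = A(0, A(1, 26))
          A(1, 26) = A(0, A(1, 25))
          A(1, 25) = A(0, A(1, 24))
          A(1, 24) = A(0, A(1, 23))
          A(1, 23) = A(0, A(1, 22))
          A(1, 22) = A(0, A(1, 21))
          A(1, 21) = A(0, A(1, 20))
          A(1, 20) = A(0, A(1, 19))
          A(1, 19) = A(0, A(1, 18))
          A(1, 18) = A(0, A(1, 17))
          A(1, 17) = A(0, A(1, 16))
          A(1, 16) = A(0, A(1, 15))
          A(1, 15) = A(0, A(1, 14))
          A(1, 14) = A(0, A(1, 13))
          A(1, 13) = A(0, A(1, 12))
          A(1, 12) = A(0, A(1, 11))
          A(1, 11) = A(0, A(1, 10))
          A(1, 10) = A(0, A(1, 9))
          A(1, 9) = A(0, A(1, 8))
... (trace truncated)
Result: A(1, 33) = 35

35


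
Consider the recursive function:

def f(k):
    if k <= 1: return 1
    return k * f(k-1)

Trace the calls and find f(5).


f(5)
= 5 * f(4)
= 5 * 4 * f(3)
= 5 * 4 * 3 * f(2)
= 5 * 4 * 3 * 2 * f(1)
= 5 * 4 * 3 * 2 * 1
= 120

120


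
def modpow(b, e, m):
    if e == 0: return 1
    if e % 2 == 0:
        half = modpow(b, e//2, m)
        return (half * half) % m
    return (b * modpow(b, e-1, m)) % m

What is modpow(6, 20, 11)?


modpow(6, 20, 11): e is even, compute modpow(6, 10, 11)
  modpow(6, 10, 11): e is even, compute modpow(6, 5, 11)
    modpow(6, 5, 11): e is odd, compute modpow(6, 4, 11)
      modpow(6, 4, 11): e is even, compute modpow(6, 2, 11)
        modpow(6, 2, 11): e is even, compute modpow(6, 1, 11)
          modpow(6, 1, 11): e is odd, compute modpow(6, 0, 11)
          modpow(6, 0, 11) = 1
          (6 * 1) % 11 = 6
        half=6, (6*6) % 11 = 3
      half=3, (3*3) % 11 = 9
    (6 * 9) % 11 = 10
  half=10, (10*10) % 11 = 1
half=1, (1*1) % 11 = 1

1


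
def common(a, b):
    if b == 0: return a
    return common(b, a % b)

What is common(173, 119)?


common(173, 119) = common(119, 54)
common(119, 54) = common(54, 11)
common(54, 11) = common(11, 10)
common(11, 10) = common(10, 1)
common(10, 1) = common(1, 0)
common(1, 0) = 1  (base case)

1


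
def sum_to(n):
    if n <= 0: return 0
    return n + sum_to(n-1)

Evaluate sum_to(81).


sum_to(81)
= 81 + 80 + 79 + 78 + 77 + 76 + 75 + 74 + 73 + 72 + 71 + 70 + 69 + 68 + 67 + 66 + 65 + 64 + 63 + 62 + 61 + 60 + 59 + 58 + 57 + 56 + 55 + 54 + 53 + 52 + 51 + 50 + 49 + 48 + 47 + 46 + 45 + 44 + 43 + 42 + 41 + 40 + 39 + 38 + 37 + 36 + 35 + 34 + 33 + 32 + 31 + 30 + 29 + 28 + 27 + 26 + 25 + 24 + 23 + 22 + 21 + 20 + 19 + 18 + 17 + 16 + 15 + 14 + 13 + 12 + 11 + 10 + 9 + 8 + 7 + 6 + 5 + 4 + 3 + 2 + 1 + sum_to(0)
= 81 + 80 + 79 + 78 + 77 + 76 + 75 + 74 + 73 + 72 + 71 + 70 + 69 + 68 + 67 + 66 + 65 + 64 + 63 + 62 + 61 + 60 + 59 + 58 + 57 + 56 + 55 + 54 + 53 + 52 + 51 + 50 + 49 + 48 + 47 + 46 + 45 + 44 + 43 + 42 + 41 + 40 + 39 + 38 + 37 + 36 + 35 + 34 + 33 + 32 + 31 + 30 + 29 + 28 + 27 + 26 + 25 + 24 + 23 + 22 + 21 + 20 + 19 + 18 + 17 + 16 + 15 + 14 + 13 + 12 + 11 + 10 + 9 + 8 + 7 + 6 + 5 + 4 + 3 + 2 + 1 + 0
= 3321

3321


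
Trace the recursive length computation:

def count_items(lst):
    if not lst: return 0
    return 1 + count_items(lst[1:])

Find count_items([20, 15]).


count_items([20, 15]) = 1 + count_items([15])
count_items([15]) = 1 + count_items([])
count_items([]) = 0  (base case)
Unwinding: 1 + 1 + 0 = 2

2


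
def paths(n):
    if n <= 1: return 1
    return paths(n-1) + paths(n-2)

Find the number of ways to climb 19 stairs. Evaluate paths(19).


Building up from base cases:
paths(0) = 1
paths(1) = 1
paths(2) = paths(1) + paths(0) = 1 + 1 = 2
paths(3) = paths(2) + paths(1) = 2 + 1 = 3
paths(4) = paths(3) + paths(2) = 3 + 2 = 5
paths(5) = paths(4) + paths(3) = 5 + 3 = 8
paths(6) = paths(5) + paths(4) = 8 + 5 = 13
paths(7) = paths(6) + paths(5) = 13 + 8 = 21
paths(8) = paths(7) + paths(6) = 21 + 13 = 34
paths(9) = paths(8) + paths(7) = 34 + 21 = 55
paths(10) = paths(9) + paths(8) = 55 + 34 = 89
paths(11) = paths(10) + paths(9) = 89 + 55 = 144
paths(12) = paths(11) + paths(10) = 144 + 89 = 233
paths(13) = paths(12) + paths(11) = 233 + 144 = 377
paths(14) = paths(13) + paths(12) = 377 + 233 = 610
paths(15) = paths(14) + paths(13) = 610 + 377 = 987
paths(16) = paths(15) + paths(14) = 987 + 610 = 1597
paths(17) = paths(16) + paths(15) = 1597 + 987 = 2584
paths(18) = paths(17) + paths(16) = 2584 + 1597 = 4181
paths(19) = paths(18) + paths(17) = 4181 + 2584 = 6765

6765


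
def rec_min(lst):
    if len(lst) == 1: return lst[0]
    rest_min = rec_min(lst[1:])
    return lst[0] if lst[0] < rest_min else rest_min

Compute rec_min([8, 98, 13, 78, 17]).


rec_min([8, 98, 13, 78, 17]): compare 8 with rec_min([98, 13, 78, 17])
rec_min([98, 13, 78, 17]): compare 98 with rec_min([13, 78, 17])
rec_min([13, 78, 17]): compare 13 with rec_min([78, 17])
rec_min([78, 17]): compare 78 with rec_min([17])
rec_min([17]) = 17  (base case)
Compare 78 with 17 -> 17
Compare 13 with 17 -> 13
Compare 98 with 13 -> 13
Compare 8 with 13 -> 8

8


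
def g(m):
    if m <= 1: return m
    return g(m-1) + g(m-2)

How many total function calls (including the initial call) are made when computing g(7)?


Let C(n) = total calls for g(n)
C(0) = 1, C(1) = 1
C(2) = 1 + C(1) + C(0) = 1 + 1 + 1 = 3
C(3) = 1 + C(2) + C(1) = 1 + 3 + 1 = 5
C(4) = 1 + C(3) + C(2) = 1 + 5 + 3 = 9
C(5) = 1 + C(4) + C(3) = 1 + 9 + 5 = 15
C(6) = 1 + C(5) + C(4) = 1 + 15 + 9 = 25
C(7) = 1 + C(6) + C(5) = 1 + 25 + 15 = 41

41


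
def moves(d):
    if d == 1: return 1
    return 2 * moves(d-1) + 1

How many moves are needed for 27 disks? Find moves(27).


moves(27) = 2 * moves(26) + 1
moves(26) = 2 * moves(25) + 1
moves(25) = 2 * moves(24) + 1
moves(24) = 2 * moves(23) + 1
moves(23) = 2 * moves(22) + 1
moves(22) = 2 * moves(21) + 1
moves(21) = 2 * moves(20) + 1
moves(20) = 2 * moves(19) + 1
moves(19) = 2 * moves(18) + 1
moves(18) = 2 * moves(17) + 1
moves(17) = 2 * moves(16) + 1
moves(16) = 2 * moves(15) + 1
moves(15) = 2 * moves(14) + 1
moves(14) = 2 * moves(13) + 1
moves(13) = 2 * moves(12) + 1
moves(12) = 2 * moves(11) + 1
moves(11) = 2 * moves(10) + 1
moves(10) = 2 * moves(9) + 1
moves(9) = 2 * moves(8) + 1
moves(8) = 2 * moves(7) + 1
moves(7) = 2 * moves(6) + 1
moves(6) = 2 * moves(5) + 1
moves(5) = 2 * moves(4) + 1
moves(4) = 2 * moves(3) + 1
moves(3) = 2 * moves(2) + 1
moves(2) = 2 * moves(1) + 1
moves(1) = 1  (base case)
moves(2) = 2 * 1 + 1 = 3
moves(3) = 2 * 3 + 1 = 7
moves(4) = 2 * 7 + 1 = 15
moves(5) = 2 * 15 + 1 = 31
moves(6) = 2 * 31 + 1 = 63
moves(7) = 2 * 63 + 1 = 127
moves(8) = 2 * 127 + 1 = 255
moves(9) = 2 * 255 + 1 = 511
moves(10) = 2 * 511 + 1 = 1023
moves(11) = 2 * 1023 + 1 = 2047
moves(12) = 2 * 2047 + 1 = 4095
moves(13) = 2 * 4095 + 1 = 8191
moves(14) = 2 * 8191 + 1 = 16383
moves(15) = 2 * 16383 + 1 = 32767
moves(16) = 2 * 32767 + 1 = 65535
moves(17) = 2 * 65535 + 1 = 131071
moves(18) = 2 * 131071 + 1 = 262143
moves(19) = 2 * 262143 + 1 = 524287
moves(20) = 2 * 524287 + 1 = 1048575
moves(21) = 2 * 1048575 + 1 = 2097151
moves(22) = 2 * 2097151 + 1 = 4194303
moves(23) = 2 * 4194303 + 1 = 8388607
moves(24) = 2 * 8388607 + 1 = 16777215
moves(25) = 2 * 16777215 + 1 = 33554431
moves(26) = 2 * 33554431 + 1 = 67108863
moves(27) = 2 * 67108863 + 1 = 134217727

134217727


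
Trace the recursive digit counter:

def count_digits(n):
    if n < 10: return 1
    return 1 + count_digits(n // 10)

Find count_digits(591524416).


count_digits(591524416) = 1 + count_digits(59152441)
count_digits(59152441) = 1 + count_digits(5915244)
count_digits(5915244) = 1 + count_digits(591524)
count_digits(591524) = 1 + count_digits(59152)
count_digits(59152) = 1 + count_digits(5915)
count_digits(5915) = 1 + count_digits(591)
count_digits(591) = 1 + count_digits(59)
count_digits(59) = 1 + count_digits(5)
count_digits(5) = 1  (base case: 5 < 10)
Unwinding: 1 + 1 + 1 + 1 + 1 + 1 + 1 + 1 + 1 = 9

9


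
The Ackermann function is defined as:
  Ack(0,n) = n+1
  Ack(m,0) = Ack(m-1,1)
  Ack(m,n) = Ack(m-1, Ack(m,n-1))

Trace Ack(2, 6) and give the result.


Ack(2, 6) = Ack(1, Ack(2, 5))
  Ack(2, 5) = Ack(1, Ack(2, 4))
    Ack(2, 4) = Ack(1, Ack(2, 3))
      Ack(2, 3) = Ack(1, Ack(2, 2))
        Ack(2, 2) = Ack(1, Ack(2, 1))
          Ack(2, 1) = Ack(1, Ack(2, 0))
          Ack(2, 0) = Ack(1, 1)
          Ack(1, 1) = Ack(0, Ack(1, 0))
          Ack(1, 0) = Ack(0, 1)
          Ack(0, 1) = 2
            = Ack(0, 2)
          Ack(0, 2) = 3
            = Ack(1, 3)
          Ack(1, 3) = Ack(0, Ack(1, 2))
          Ack(1, 2) = Ack(0, Ack(1, 1))
          Ack(1, 1) = Ack(0, Ack(1, 0))
          Ack(1, 0) = Ack(0, 1)
          Ack(0, 1) = 2
            = Ack(0, 2)
          Ack(0, 2) = 3
            = Ack(0, 3)
          Ack(0, 3) = 4
            = Ack(0, 4)
          Ack(0, 4) = 5
          = Ack(1, 5)
... (trace truncated)
Result: Ack(2, 6) = 15

15


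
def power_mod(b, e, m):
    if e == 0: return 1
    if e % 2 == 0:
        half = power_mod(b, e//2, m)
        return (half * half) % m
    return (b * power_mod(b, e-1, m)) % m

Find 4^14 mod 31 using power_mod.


power_mod(4, 14, 31): e is even, compute power_mod(4, 7, 31)
  power_mod(4, 7, 31): e is odd, compute power_mod(4, 6, 31)
    power_mod(4, 6, 31): e is even, compute power_mod(4, 3, 31)
      power_mod(4, 3, 31): e is odd, compute power_mod(4, 2, 31)
        power_mod(4, 2, 31): e is even, compute power_mod(4, 1, 31)
          power_mod(4, 1, 31): e is odd, compute power_mod(4, 0, 31)
          power_mod(4, 0, 31) = 1
          (4 * 1) % 31 = 4
        half=4, (4*4) % 31 = 16
      (4 * 16) % 31 = 2
    half=2, (2*2) % 31 = 4
  (4 * 4) % 31 = 16
half=16, (16*16) % 31 = 8

8


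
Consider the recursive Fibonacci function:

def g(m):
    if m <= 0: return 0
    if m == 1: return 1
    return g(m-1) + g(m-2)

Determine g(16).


Computing g(16) bottom-up:
g(0) = 0
g(1) = 1
g(2) = g(1) + g(0) = 1 + 0 = 1
g(3) = g(2) + g(1) = 1 + 1 = 2
g(4) = g(3) + g(2) = 2 + 1 = 3
g(5) = g(4) + g(3) = 3 + 2 = 5
g(6) = g(5) + g(4) = 5 + 3 = 8
g(7) = g(6) + g(5) = 8 + 5 = 13
g(8) = g(7) + g(6) = 13 + 8 = 21
g(9) = g(8) + g(7) = 21 + 13 = 34
g(10) = g(9) + g(8) = 34 + 21 = 55
g(11) = g(10) + g(9) = 55 + 34 = 89
g(12) = g(11) + g(10) = 89 + 55 = 144
g(13) = g(12) + g(11) = 144 + 89 = 233
g(14) = g(13) + g(12) = 233 + 144 = 377
g(15) = g(14) + g(13) = 377 + 233 = 610
g(16) = g(15) + g(14) = 610 + 377 = 987

987


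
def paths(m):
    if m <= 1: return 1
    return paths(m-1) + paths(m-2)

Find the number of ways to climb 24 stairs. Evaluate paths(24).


Building up from base cases:
paths(0) = 1
paths(1) = 1
paths(2) = paths(1) + paths(0) = 1 + 1 = 2
paths(3) = paths(2) + paths(1) = 2 + 1 = 3
paths(4) = paths(3) + paths(2) = 3 + 2 = 5
paths(5) = paths(4) + paths(3) = 5 + 3 = 8
paths(6) = paths(5) + paths(4) = 8 + 5 = 13
paths(7) = paths(6) + paths(5) = 13 + 8 = 21
paths(8) = paths(7) + paths(6) = 21 + 13 = 34
paths(9) = paths(8) + paths(7) = 34 + 21 = 55
paths(10) = paths(9) + paths(8) = 55 + 34 = 89
paths(11) = paths(10) + paths(9) = 89 + 55 = 144
paths(12) = paths(11) + paths(10) = 144 + 89 = 233
paths(13) = paths(12) + paths(11) = 233 + 144 = 377
paths(14) = paths(13) + paths(12) = 377 + 233 = 610
paths(15) = paths(14) + paths(13) = 610 + 377 = 987
paths(16) = paths(15) + paths(14) = 987 + 610 = 1597
paths(17) = paths(16) + paths(15) = 1597 + 987 = 2584
paths(18) = paths(17) + paths(16) = 2584 + 1597 = 4181
paths(19) = paths(18) + paths(17) = 4181 + 2584 = 6765
paths(20) = paths(19) + paths(18) = 6765 + 4181 = 10946
paths(21) = paths(20) + paths(19) = 10946 + 6765 = 17711
paths(22) = paths(21) + paths(20) = 17711 + 10946 = 28657
paths(23) = paths(22) + paths(21) = 28657 + 17711 = 46368
paths(24) = paths(23) + paths(22) = 46368 + 28657 = 75025

75025


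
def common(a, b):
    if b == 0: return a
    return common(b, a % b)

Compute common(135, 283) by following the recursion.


common(135, 283) = common(283, 135)
common(283, 135) = common(135, 13)
common(135, 13) = common(13, 5)
common(13, 5) = common(5, 3)
common(5, 3) = common(3, 2)
common(3, 2) = common(2, 1)
common(2, 1) = common(1, 0)
common(1, 0) = 1  (base case)

1


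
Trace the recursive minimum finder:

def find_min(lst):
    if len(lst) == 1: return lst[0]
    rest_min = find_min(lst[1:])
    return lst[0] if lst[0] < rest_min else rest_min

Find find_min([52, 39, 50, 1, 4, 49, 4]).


find_min([52, 39, 50, 1, 4, 49, 4]): compare 52 with find_min([39, 50, 1, 4, 49, 4])
find_min([39, 50, 1, 4, 49, 4]): compare 39 with find_min([50, 1, 4, 49, 4])
find_min([50, 1, 4, 49, 4]): compare 50 with find_min([1, 4, 49, 4])
find_min([1, 4, 49, 4]): compare 1 with find_min([4, 49, 4])
find_min([4, 49, 4]): compare 4 with find_min([49, 4])
find_min([49, 4]): compare 49 with find_min([4])
find_min([4]) = 4  (base case)
Compare 49 with 4 -> 4
Compare 4 with 4 -> 4
Compare 1 with 4 -> 1
Compare 50 with 1 -> 1
Compare 39 with 1 -> 1
Compare 52 with 1 -> 1

1


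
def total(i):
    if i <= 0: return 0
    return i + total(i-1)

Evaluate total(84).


total(84)
= 84 + 83 + 82 + 81 + 80 + 79 + 78 + 77 + 76 + 75 + 74 + 73 + 72 + 71 + 70 + 69 + 68 + 67 + 66 + 65 + 64 + 63 + 62 + 61 + 60 + 59 + 58 + 57 + 56 + 55 + 54 + 53 + 52 + 51 + 50 + 49 + 48 + 47 + 46 + 45 + 44 + 43 + 42 + 41 + 40 + 39 + 38 + 37 + 36 + 35 + 34 + 33 + 32 + 31 + 30 + 29 + 28 + 27 + 26 + 25 + 24 + 23 + 22 + 21 + 20 + 19 + 18 + 17 + 16 + 15 + 14 + 13 + 12 + 11 + 10 + 9 + 8 + 7 + 6 + 5 + 4 + 3 + 2 + 1 + total(0)
= 84 + 83 + 82 + 81 + 80 + 79 + 78 + 77 + 76 + 75 + 74 + 73 + 72 + 71 + 70 + 69 + 68 + 67 + 66 + 65 + 64 + 63 + 62 + 61 + 60 + 59 + 58 + 57 + 56 + 55 + 54 + 53 + 52 + 51 + 50 + 49 + 48 + 47 + 46 + 45 + 44 + 43 + 42 + 41 + 40 + 39 + 38 + 37 + 36 + 35 + 34 + 33 + 32 + 31 + 30 + 29 + 28 + 27 + 26 + 25 + 24 + 23 + 22 + 21 + 20 + 19 + 18 + 17 + 16 + 15 + 14 + 13 + 12 + 11 + 10 + 9 + 8 + 7 + 6 + 5 + 4 + 3 + 2 + 1 + 0
= 3570

3570


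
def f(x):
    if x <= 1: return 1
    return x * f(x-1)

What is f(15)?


f(15)
= 15 * f(14)
= 15 * 14 * f(13)
= 15 * 14 * 13 * f(12)
= 15 * 14 * 13 * 12 * f(11)
= 15 * 14 * 13 * 12 * 11 * f(10)
= 15 * 14 * 13 * 12 * 11 * 10 * f(9)
= 15 * 14 * 13 * 12 * 11 * 10 * 9 * f(8)
= 15 * 14 * 13 * 12 * 11 * 10 * 9 * 8 * f(7)
= 15 * 14 * 13 * 12 * 11 * 10 * 9 * 8 * 7 * f(6)
= 15 * 14 * 13 * 12 * 11 * 10 * 9 * 8 * 7 * 6 * f(5)
= 15 * 14 * 13 * 12 * 11 * 10 * 9 * 8 * 7 * 6 * 5 * f(4)
= 15 * 14 * 13 * 12 * 11 * 10 * 9 * 8 * 7 * 6 * 5 * 4 * f(3)
= 15 * 14 * 13 * 12 * 11 * 10 * 9 * 8 * 7 * 6 * 5 * 4 * 3 * f(2)
= 15 * 14 * 13 * 12 * 11 * 10 * 9 * 8 * 7 * 6 * 5 * 4 * 3 * 2 * f(1)
= 15 * 14 * 13 * 12 * 11 * 10 * 9 * 8 * 7 * 6 * 5 * 4 * 3 * 2 * 1
= 1307674368000

1307674368000


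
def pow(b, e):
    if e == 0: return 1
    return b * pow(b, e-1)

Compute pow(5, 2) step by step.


pow(5, 2)
= 5 * pow(5, 1)
= 5 * 5 * pow(5, 0)
= 5 * 5 * 1
= 25

25


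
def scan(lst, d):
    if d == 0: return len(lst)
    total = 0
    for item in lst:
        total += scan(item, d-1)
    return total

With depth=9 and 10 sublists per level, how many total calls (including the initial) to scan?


At depth 0 (root): 1 call
At depth 1: each of 1 parents calls scan on 10 children = 10 calls
At depth 2: each of 10 parents calls scan on 10 children = 100 calls
At depth 3: each of 100 parents calls scan on 10 children = 1000 calls
At depth 4: each of 1000 parents calls scan on 10 children = 10000 calls
At depth 5: each of 10000 parents calls scan on 10 children = 100000 calls
At depth 6: each of 100000 parents calls scan on 10 children = 1000000 calls
At depth 7: each of 1000000 parents calls scan on 10 children = 10000000 calls
At depth 8: each of 10000000 parents calls scan on 10 children = 100000000 calls
At depth 9: each of 100000000 parents calls scan on 10 children = 1000000000 calls
Total: 1 + 10 + 100 + 1000 + 10000 + 100000 + 1000000 + 10000000 + 100000000 + 1000000000 = 1111111111

1111111111


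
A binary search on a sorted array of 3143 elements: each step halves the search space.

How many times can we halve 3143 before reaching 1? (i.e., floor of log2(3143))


3143 / 2 = 1571
1571 / 2 = 785
785 / 2 = 392
392 / 2 = 196
196 / 2 = 98
98 / 2 = 49
49 / 2 = 24
24 / 2 = 12
12 / 2 = 6
6 / 2 = 3
3 / 2 = 1
Reached 1 after 11 halvings

11


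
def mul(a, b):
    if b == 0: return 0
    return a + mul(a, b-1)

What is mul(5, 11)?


mul(5, 11) = 5 + mul(5, 10)
mul(5, 10) = 5 + mul(5, 9)
mul(5, 9) = 5 + mul(5, 8)
mul(5, 8) = 5 + mul(5, 7)
mul(5, 7) = 5 + mul(5, 6)
mul(5, 6) = 5 + mul(5, 5)
mul(5, 5) = 5 + mul(5, 4)
mul(5, 4) = 5 + mul(5, 3)
mul(5, 3) = 5 + mul(5, 2)
mul(5, 2) = 5 + mul(5, 1)
mul(5, 1) = 5 + mul(5, 0)
mul(5, 0) = 0  (base case)
Total: 5 + 5 + 5 + 5 + 5 + 5 + 5 + 5 + 5 + 5 + 5 + 0 = 55

55


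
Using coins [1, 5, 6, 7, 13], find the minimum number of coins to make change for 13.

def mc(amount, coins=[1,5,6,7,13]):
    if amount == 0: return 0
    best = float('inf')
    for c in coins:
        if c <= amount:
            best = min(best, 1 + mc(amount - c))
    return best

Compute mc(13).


Building up with DP:
mc(0) = 0
mc(1) = min(1+mc(0)=1+0=1) = 1
mc(2) = min(1+mc(1)=1+1=2) = 2
mc(3) = min(1+mc(2)=1+2=3) = 3
mc(4) = min(1+mc(3)=1+3=4) = 4
mc(5) = min(1+mc(4)=1+4=5, 1+mc(0)=1+0=1) = 1
mc(6) = min(1+mc(5)=1+1=2, 1+mc(1)=1+1=2, 1+mc(0)=1+0=1) = 1
mc(7) = min(1+mc(6)=1+1=2, 1+mc(2)=1+2=3, 1+mc(1)=1+1=2, 1+mc(0)=1+0=1) = 1
mc(8) = min(1+mc(7)=1+1=2, 1+mc(3)=1+3=4, 1+mc(2)=1+2=3, 1+mc(1)=1+1=2) = 2
mc(9) = min(1+mc(8)=1+2=3, 1+mc(4)=1+4=5, 1+mc(3)=1+3=4, 1+mc(2)=1+2=3) = 3
mc(10) = min(1+mc(9)=1+3=4, 1+mc(5)=1+1=2, 1+mc(4)=1+4=5, 1+mc(3)=1+3=4) = 2
mc(11) = min(1+mc(10)=1+2=3, 1+mc(6)=1+1=2, 1+mc(5)=1+1=2, 1+mc(4)=1+4=5) = 2
mc(12) = min(1+mc(11)=1+2=3, 1+mc(7)=1+1=2, 1+mc(6)=1+1=2, 1+mc(5)=1+1=2) = 2
mc(13) = min(1+mc(12)=1+2=3, 1+mc(8)=1+2=3, 1+mc(7)=1+1=2, 1+mc(6)=1+1=2, 1+mc(0)=1+0=1) = 1

1


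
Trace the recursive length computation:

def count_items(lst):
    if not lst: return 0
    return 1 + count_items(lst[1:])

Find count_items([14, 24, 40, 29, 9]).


count_items([14, 24, 40, 29, 9]) = 1 + count_items([24, 40, 29, 9])
count_items([24, 40, 29, 9]) = 1 + count_items([40, 29, 9])
count_items([40, 29, 9]) = 1 + count_items([29, 9])
count_items([29, 9]) = 1 + count_items([9])
count_items([9]) = 1 + count_items([])
count_items([]) = 0  (base case)
Unwinding: 1 + 1 + 1 + 1 + 1 + 0 = 5

5


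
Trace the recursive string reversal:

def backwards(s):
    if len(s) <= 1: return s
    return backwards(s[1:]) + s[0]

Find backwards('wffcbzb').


backwards('wffcbzb') = backwards('ffcbzb') + 'w'
backwards('ffcbzb') = backwards('fcbzb') + 'f'
backwards('fcbzb') = backwards('cbzb') + 'f'
backwards('cbzb') = backwards('bzb') + 'c'
backwards('bzb') = backwards('zb') + 'b'
backwards('zb') = backwards('b') + 'z'
backwards('b') = 'b'  (base case)
Concatenating: 'b' + 'z' + 'b' + 'c' + 'f' + 'f' + 'w' = 'bzbcffw'

bzbcffw


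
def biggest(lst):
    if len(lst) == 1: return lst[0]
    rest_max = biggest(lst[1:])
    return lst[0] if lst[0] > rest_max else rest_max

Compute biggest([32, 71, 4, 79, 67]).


biggest([32, 71, 4, 79, 67]): compare 32 with biggest([71, 4, 79, 67])
biggest([71, 4, 79, 67]): compare 71 with biggest([4, 79, 67])
biggest([4, 79, 67]): compare 4 with biggest([79, 67])
biggest([79, 67]): compare 79 with biggest([67])
biggest([67]) = 67  (base case)
Compare 79 with 67 -> 79
Compare 4 with 79 -> 79
Compare 71 with 79 -> 79
Compare 32 with 79 -> 79

79


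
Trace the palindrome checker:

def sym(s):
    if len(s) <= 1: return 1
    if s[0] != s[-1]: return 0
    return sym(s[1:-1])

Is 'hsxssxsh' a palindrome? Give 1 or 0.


sym('hsxssxsh'): s[0]='h' == s[-1]='h' -> check sym('sxssxs')
sym('sxssxs'): s[0]='s' == s[-1]='s' -> check sym('xssx')
sym('xssx'): s[0]='x' == s[-1]='x' -> check sym('ss')
sym('ss'): s[0]='s' == s[-1]='s' -> check sym('')
sym(''): len <= 1 -> return 1  (base case)
Result: 1 (palindrome)

1


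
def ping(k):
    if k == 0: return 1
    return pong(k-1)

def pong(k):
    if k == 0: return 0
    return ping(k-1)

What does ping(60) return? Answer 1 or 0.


ping(60) = pong(59)
pong(59) = ping(58)
ping(58) = pong(57)
pong(57) = ping(56)
ping(56) = pong(55)
pong(55) = ping(54)
ping(54) = pong(53)
pong(53) = ping(52)
ping(52) = pong(51)
pong(51) = ping(50)
ping(50) = pong(49)
pong(49) = ping(48)
ping(48) = pong(47)
pong(47) = ping(46)
ping(46) = pong(45)
pong(45) = ping(44)
ping(44) = pong(43)
pong(43) = ping(42)
ping(42) = pong(41)
pong(41) = ping(40)
ping(40) = pong(39)
pong(39) = ping(38)
ping(38) = pong(37)
pong(37) = ping(36)
ping(36) = pong(35)
pong(35) = ping(34)
ping(34) = pong(33)
pong(33) = ping(32)
ping(32) = pong(31)
pong(31) = ping(30)
ping(30) = pong(29)
pong(29) = ping(28)
ping(28) = pong(27)
pong(27) = ping(26)
ping(26) = pong(25)
pong(25) = ping(24)
ping(24) = pong(23)
pong(23) = ping(22)
ping(22) = pong(21)
pong(21) = ping(20)
ping(20) = pong(19)
pong(19) = ping(18)
ping(18) = pong(17)
pong(17) = ping(16)
ping(16) = pong(15)
pong(15) = ping(14)
ping(14) = pong(13)
pong(13) = ping(12)
ping(12) = pong(11)
pong(11) = ping(10)
ping(10) = pong(9)
pong(9) = ping(8)
ping(8) = pong(7)
pong(7) = ping(6)
ping(6) = pong(5)
pong(5) = ping(4)
ping(4) = pong(3)
pong(3) = ping(2)
ping(2) = pong(1)
pong(1) = ping(0)
ping(0) = 1  (base case)
Result: 1

1


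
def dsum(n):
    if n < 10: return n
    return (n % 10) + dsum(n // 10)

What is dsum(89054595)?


dsum(89054595) = 5 + dsum(8905459)
dsum(8905459) = 9 + dsum(890545)
dsum(890545) = 5 + dsum(89054)
dsum(89054) = 4 + dsum(8905)
dsum(8905) = 5 + dsum(890)
dsum(890) = 0 + dsum(89)
dsum(89) = 9 + dsum(8)
dsum(8) = 8  (base case)
Total: 5 + 9 + 5 + 4 + 5 + 0 + 9 + 8 = 45

45


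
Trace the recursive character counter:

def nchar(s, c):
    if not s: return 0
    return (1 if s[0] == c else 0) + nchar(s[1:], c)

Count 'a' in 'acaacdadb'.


s[0]='a' == 'a' -> 1
s[0]='c' != 'a' -> 0
s[0]='a' == 'a' -> 1
s[0]='a' == 'a' -> 1
s[0]='c' != 'a' -> 0
s[0]='d' != 'a' -> 0
s[0]='a' == 'a' -> 1
s[0]='d' != 'a' -> 0
s[0]='b' != 'a' -> 0
Sum: 1 + 0 + 1 + 1 + 0 + 0 + 1 + 0 + 0 = 4

4


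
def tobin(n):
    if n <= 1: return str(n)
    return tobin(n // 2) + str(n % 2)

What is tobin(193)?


tobin(193) = tobin(96) + '1'
tobin(96) = tobin(48) + '0'
tobin(48) = tobin(24) + '0'
tobin(24) = tobin(12) + '0'
tobin(12) = tobin(6) + '0'
tobin(6) = tobin(3) + '0'
tobin(3) = tobin(1) + '1'
tobin(1) = '1'  (base case)
Concatenating: '1' + '1' + '0' + '0' + '0' + '0' + '0' + '1' = '11000001'

11000001


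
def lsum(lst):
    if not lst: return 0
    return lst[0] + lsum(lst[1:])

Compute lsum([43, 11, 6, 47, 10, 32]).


lsum([43, 11, 6, 47, 10, 32]) = 43 + lsum([11, 6, 47, 10, 32])
lsum([11, 6, 47, 10, 32]) = 11 + lsum([6, 47, 10, 32])
lsum([6, 47, 10, 32]) = 6 + lsum([47, 10, 32])
lsum([47, 10, 32]) = 47 + lsum([10, 32])
lsum([10, 32]) = 10 + lsum([32])
lsum([32]) = 32 + lsum([])
lsum([]) = 0  (base case)
Total: 43 + 11 + 6 + 47 + 10 + 32 + 0 = 149

149


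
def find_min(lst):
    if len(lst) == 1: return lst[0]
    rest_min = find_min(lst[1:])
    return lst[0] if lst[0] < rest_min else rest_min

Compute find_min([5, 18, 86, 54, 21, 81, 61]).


find_min([5, 18, 86, 54, 21, 81, 61]): compare 5 with find_min([18, 86, 54, 21, 81, 61])
find_min([18, 86, 54, 21, 81, 61]): compare 18 with find_min([86, 54, 21, 81, 61])
find_min([86, 54, 21, 81, 61]): compare 86 with find_min([54, 21, 81, 61])
find_min([54, 21, 81, 61]): compare 54 with find_min([21, 81, 61])
find_min([21, 81, 61]): compare 21 with find_min([81, 61])
find_min([81, 61]): compare 81 with find_min([61])
find_min([61]) = 61  (base case)
Compare 81 with 61 -> 61
Compare 21 with 61 -> 21
Compare 54 with 21 -> 21
Compare 86 with 21 -> 21
Compare 18 with 21 -> 18
Compare 5 with 18 -> 5

5


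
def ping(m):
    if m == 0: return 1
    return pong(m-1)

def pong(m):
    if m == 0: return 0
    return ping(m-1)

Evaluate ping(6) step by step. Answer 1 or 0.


ping(6) = pong(5)
pong(5) = ping(4)
ping(4) = pong(3)
pong(3) = ping(2)
ping(2) = pong(1)
pong(1) = ping(0)
ping(0) = 1  (base case)
Result: 1

1


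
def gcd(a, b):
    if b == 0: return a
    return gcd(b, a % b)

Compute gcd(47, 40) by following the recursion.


gcd(47, 40) = gcd(40, 7)
gcd(40, 7) = gcd(7, 5)
gcd(7, 5) = gcd(5, 2)
gcd(5, 2) = gcd(2, 1)
gcd(2, 1) = gcd(1, 0)
gcd(1, 0) = 1  (base case)

1


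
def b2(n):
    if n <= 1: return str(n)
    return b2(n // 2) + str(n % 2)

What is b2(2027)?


b2(2027) = b2(1013) + '1'
b2(1013) = b2(506) + '1'
b2(506) = b2(253) + '0'
b2(253) = b2(126) + '1'
b2(126) = b2(63) + '0'
b2(63) = b2(31) + '1'
b2(31) = b2(15) + '1'
b2(15) = b2(7) + '1'
b2(7) = b2(3) + '1'
b2(3) = b2(1) + '1'
b2(1) = '1'  (base case)
Concatenating: '1' + '1' + '1' + '1' + '1' + '1' + '0' + '1' + '0' + '1' + '1' = '11111101011'

11111101011


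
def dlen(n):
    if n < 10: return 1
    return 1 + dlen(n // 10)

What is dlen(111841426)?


dlen(111841426) = 1 + dlen(11184142)
dlen(11184142) = 1 + dlen(1118414)
dlen(1118414) = 1 + dlen(111841)
dlen(111841) = 1 + dlen(11184)
dlen(11184) = 1 + dlen(1118)
dlen(1118) = 1 + dlen(111)
dlen(111) = 1 + dlen(11)
dlen(11) = 1 + dlen(1)
dlen(1) = 1  (base case: 1 < 10)
Unwinding: 1 + 1 + 1 + 1 + 1 + 1 + 1 + 1 + 1 = 9

9


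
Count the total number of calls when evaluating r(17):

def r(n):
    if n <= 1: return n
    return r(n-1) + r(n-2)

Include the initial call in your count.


Let C(n) = total calls for r(n)
C(0) = 1, C(1) = 1
C(2) = 1 + C(1) + C(0) = 1 + 1 + 1 = 3
C(3) = 1 + C(2) + C(1) = 1 + 3 + 1 = 5
C(4) = 1 + C(3) + C(2) = 1 + 5 + 3 = 9
C(5) = 1 + C(4) + C(3) = 1 + 9 + 5 = 15
C(6) = 1 + C(5) + C(4) = 1 + 15 + 9 = 25
C(7) = 1 + C(6) + C(5) = 1 + 25 + 15 = 41
C(8) = 1 + C(7) + C(6) = 1 + 41 + 25 = 67
C(9) = 1 + C(8) + C(7) = 1 + 67 + 41 = 109
C(10) = 1 + C(9) + C(8) = 1 + 109 + 67 = 177
C(11) = 1 + C(10) + C(9) = 1 + 177 + 109 = 287
C(12) = 1 + C(11) + C(10) = 1 + 287 + 177 = 465
C(13) = 1 + C(12) + C(11) = 1 + 465 + 287 = 753
C(14) = 1 + C(13) + C(12) = 1 + 753 + 465 = 1219
C(15) = 1 + C(14) + C(13) = 1 + 1219 + 753 = 1973
C(16) = 1 + C(15) + C(14) = 1 + 1973 + 1219 = 3193
C(17) = 1 + C(16) + C(15) = 1 + 3193 + 1973 = 5167

5167


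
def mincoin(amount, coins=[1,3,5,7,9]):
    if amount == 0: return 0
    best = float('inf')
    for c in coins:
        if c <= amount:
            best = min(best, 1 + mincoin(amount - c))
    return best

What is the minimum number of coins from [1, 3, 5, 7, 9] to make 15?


Building up with DP:
mincoin(0) = 0
mincoin(1) = min(1+mincoin(0)=1+0=1) = 1
mincoin(2) = min(1+mincoin(1)=1+1=2) = 2
mincoin(3) = min(1+mincoin(2)=1+2=3, 1+mincoin(0)=1+0=1) = 1
mincoin(4) = min(1+mincoin(3)=1+1=2, 1+mincoin(1)=1+1=2) = 2
mincoin(5) = min(1+mincoin(4)=1+2=3, 1+mincoin(2)=1+2=3, 1+mincoin(0)=1+0=1) = 1
mincoin(6) = min(1+mincoin(5)=1+1=2, 1+mincoin(3)=1+1=2, 1+mincoin(1)=1+1=2) = 2
mincoin(7) = min(1+mincoin(6)=1+2=3, 1+mincoin(4)=1+2=3, 1+mincoin(2)=1+2=3, 1+mincoin(0)=1+0=1) = 1
mincoin(8) = min(1+mincoin(7)=1+1=2, 1+mincoin(5)=1+1=2, 1+mincoin(3)=1+1=2, 1+mincoin(1)=1+1=2) = 2
mincoin(9) = min(1+mincoin(8)=1+2=3, 1+mincoin(6)=1+2=3, 1+mincoin(4)=1+2=3, 1+mincoin(2)=1+2=3, 1+mincoin(0)=1+0=1) = 1
mincoin(10) = min(1+mincoin(9)=1+1=2, 1+mincoin(7)=1+1=2, 1+mincoin(5)=1+1=2, 1+mincoin(3)=1+1=2, 1+mincoin(1)=1+1=2) = 2
mincoin(11) = min(1+mincoin(10)=1+2=3, 1+mincoin(8)=1+2=3, 1+mincoin(6)=1+2=3, 1+mincoin(4)=1+2=3, 1+mincoin(2)=1+2=3) = 3
mincoin(12) = min(1+mincoin(11)=1+3=4, 1+mincoin(9)=1+1=2, 1+mincoin(7)=1+1=2, 1+mincoin(5)=1+1=2, 1+mincoin(3)=1+1=2) = 2
mincoin(13) = min(1+mincoin(12)=1+2=3, 1+mincoin(10)=1+2=3, 1+mincoin(8)=1+2=3, 1+mincoin(6)=1+2=3, 1+mincoin(4)=1+2=3) = 3
mincoin(14) = min(1+mincoin(13)=1+3=4, 1+mincoin(11)=1+3=4, 1+mincoin(9)=1+1=2, 1+mincoin(7)=1+1=2, 1+mincoin(5)=1+1=2) = 2
mincoin(15) = min(1+mincoin(14)=1+2=3, 1+mincoin(12)=1+2=3, 1+mincoin(10)=1+2=3, 1+mincoin(8)=1+2=3, 1+mincoin(6)=1+2=3) = 3

3


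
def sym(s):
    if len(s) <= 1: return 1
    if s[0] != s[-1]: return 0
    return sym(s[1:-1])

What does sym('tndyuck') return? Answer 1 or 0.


sym('tndyuck'): s[0]='t' != s[-1]='k' -> return 0
Result: 0 (not a palindrome)

0


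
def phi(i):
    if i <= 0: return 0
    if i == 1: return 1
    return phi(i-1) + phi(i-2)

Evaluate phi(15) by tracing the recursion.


Computing phi(15) bottom-up:
phi(0) = 0
phi(1) = 1
phi(2) = phi(1) + phi(0) = 1 + 0 = 1
phi(3) = phi(2) + phi(1) = 1 + 1 = 2
phi(4) = phi(3) + phi(2) = 2 + 1 = 3
phi(5) = phi(4) + phi(3) = 3 + 2 = 5
phi(6) = phi(5) + phi(4) = 5 + 3 = 8
phi(7) = phi(6) + phi(5) = 8 + 5 = 13
phi(8) = phi(7) + phi(6) = 13 + 8 = 21
phi(9) = phi(8) + phi(7) = 21 + 13 = 34
phi(10) = phi(9) + phi(8) = 34 + 21 = 55
phi(11) = phi(10) + phi(9) = 55 + 34 = 89
phi(12) = phi(11) + phi(10) = 89 + 55 = 144
phi(13) = phi(12) + phi(11) = 144 + 89 = 233
phi(14) = phi(13) + phi(12) = 233 + 144 = 377
phi(15) = phi(14) + phi(13) = 377 + 233 = 610

610


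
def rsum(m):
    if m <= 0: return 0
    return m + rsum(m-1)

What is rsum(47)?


rsum(47)
= 47 + 46 + 45 + 44 + 43 + 42 + 41 + 40 + 39 + 38 + 37 + 36 + 35 + 34 + 33 + 32 + 31 + 30 + 29 + 28 + 27 + 26 + 25 + 24 + 23 + 22 + 21 + 20 + 19 + 18 + 17 + 16 + 15 + 14 + 13 + 12 + 11 + 10 + 9 + 8 + 7 + 6 + 5 + 4 + 3 + 2 + 1 + rsum(0)
= 47 + 46 + 45 + 44 + 43 + 42 + 41 + 40 + 39 + 38 + 37 + 36 + 35 + 34 + 33 + 32 + 31 + 30 + 29 + 28 + 27 + 26 + 25 + 24 + 23 + 22 + 21 + 20 + 19 + 18 + 17 + 16 + 15 + 14 + 13 + 12 + 11 + 10 + 9 + 8 + 7 + 6 + 5 + 4 + 3 + 2 + 1 + 0
= 1128

1128


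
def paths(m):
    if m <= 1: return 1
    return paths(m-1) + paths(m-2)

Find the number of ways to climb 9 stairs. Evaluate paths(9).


Building up from base cases:
paths(0) = 1
paths(1) = 1
paths(2) = paths(1) + paths(0) = 1 + 1 = 2
paths(3) = paths(2) + paths(1) = 2 + 1 = 3
paths(4) = paths(3) + paths(2) = 3 + 2 = 5
paths(5) = paths(4) + paths(3) = 5 + 3 = 8
paths(6) = paths(5) + paths(4) = 8 + 5 = 13
paths(7) = paths(6) + paths(5) = 13 + 8 = 21
paths(8) = paths(7) + paths(6) = 21 + 13 = 34
paths(9) = paths(8) + paths(7) = 34 + 21 = 55

55


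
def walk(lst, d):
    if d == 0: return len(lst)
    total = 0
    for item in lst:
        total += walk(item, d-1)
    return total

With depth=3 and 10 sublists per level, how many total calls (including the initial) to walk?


At depth 0 (root): 1 call
At depth 1: each of 1 parents calls walk on 10 children = 10 calls
At depth 2: each of 10 parents calls walk on 10 children = 100 calls
At depth 3: each of 100 parents calls walk on 10 children = 1000 calls
Total: 1 + 10 + 100 + 1000 = 1111

1111


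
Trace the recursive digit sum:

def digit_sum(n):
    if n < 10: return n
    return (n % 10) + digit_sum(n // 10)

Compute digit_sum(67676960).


digit_sum(67676960) = 0 + digit_sum(6767696)
digit_sum(6767696) = 6 + digit_sum(676769)
digit_sum(676769) = 9 + digit_sum(67676)
digit_sum(67676) = 6 + digit_sum(6767)
digit_sum(6767) = 7 + digit_sum(676)
digit_sum(676) = 6 + digit_sum(67)
digit_sum(67) = 7 + digit_sum(6)
digit_sum(6) = 6  (base case)
Total: 0 + 6 + 9 + 6 + 7 + 6 + 7 + 6 = 47

47


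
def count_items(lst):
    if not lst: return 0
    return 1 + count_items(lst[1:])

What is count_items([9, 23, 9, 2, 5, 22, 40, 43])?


count_items([9, 23, 9, 2, 5, 22, 40, 43]) = 1 + count_items([23, 9, 2, 5, 22, 40, 43])
count_items([23, 9, 2, 5, 22, 40, 43]) = 1 + count_items([9, 2, 5, 22, 40, 43])
count_items([9, 2, 5, 22, 40, 43]) = 1 + count_items([2, 5, 22, 40, 43])
count_items([2, 5, 22, 40, 43]) = 1 + count_items([5, 22, 40, 43])
count_items([5, 22, 40, 43]) = 1 + count_items([22, 40, 43])
count_items([22, 40, 43]) = 1 + count_items([40, 43])
count_items([40, 43]) = 1 + count_items([43])
count_items([43]) = 1 + count_items([])
count_items([]) = 0  (base case)
Unwinding: 1 + 1 + 1 + 1 + 1 + 1 + 1 + 1 + 0 = 8

8
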